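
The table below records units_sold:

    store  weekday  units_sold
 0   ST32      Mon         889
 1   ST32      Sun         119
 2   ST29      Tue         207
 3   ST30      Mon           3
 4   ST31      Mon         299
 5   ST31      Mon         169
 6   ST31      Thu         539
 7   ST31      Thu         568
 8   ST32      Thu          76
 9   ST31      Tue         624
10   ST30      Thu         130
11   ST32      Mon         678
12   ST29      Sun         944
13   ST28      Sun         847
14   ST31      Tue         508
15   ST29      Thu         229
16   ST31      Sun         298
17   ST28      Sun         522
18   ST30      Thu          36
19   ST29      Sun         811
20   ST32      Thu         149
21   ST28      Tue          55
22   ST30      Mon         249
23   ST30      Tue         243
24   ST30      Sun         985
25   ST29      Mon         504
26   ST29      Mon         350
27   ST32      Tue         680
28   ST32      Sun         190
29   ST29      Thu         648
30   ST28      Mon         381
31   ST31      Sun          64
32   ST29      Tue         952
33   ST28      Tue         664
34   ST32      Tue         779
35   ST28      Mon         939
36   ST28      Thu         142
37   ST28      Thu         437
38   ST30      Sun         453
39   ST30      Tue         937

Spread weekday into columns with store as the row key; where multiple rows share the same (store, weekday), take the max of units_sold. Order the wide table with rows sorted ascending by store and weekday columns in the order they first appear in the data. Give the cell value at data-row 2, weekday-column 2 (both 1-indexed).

With rows sorted ascending by store, row 2 is store=ST29. weekday columns in first-appearance order: Mon, Sun, Tue, Thu; column 2 is Sun.
Long rows with store=ST29, weekday=Sun: max(944, 811) = 944.

944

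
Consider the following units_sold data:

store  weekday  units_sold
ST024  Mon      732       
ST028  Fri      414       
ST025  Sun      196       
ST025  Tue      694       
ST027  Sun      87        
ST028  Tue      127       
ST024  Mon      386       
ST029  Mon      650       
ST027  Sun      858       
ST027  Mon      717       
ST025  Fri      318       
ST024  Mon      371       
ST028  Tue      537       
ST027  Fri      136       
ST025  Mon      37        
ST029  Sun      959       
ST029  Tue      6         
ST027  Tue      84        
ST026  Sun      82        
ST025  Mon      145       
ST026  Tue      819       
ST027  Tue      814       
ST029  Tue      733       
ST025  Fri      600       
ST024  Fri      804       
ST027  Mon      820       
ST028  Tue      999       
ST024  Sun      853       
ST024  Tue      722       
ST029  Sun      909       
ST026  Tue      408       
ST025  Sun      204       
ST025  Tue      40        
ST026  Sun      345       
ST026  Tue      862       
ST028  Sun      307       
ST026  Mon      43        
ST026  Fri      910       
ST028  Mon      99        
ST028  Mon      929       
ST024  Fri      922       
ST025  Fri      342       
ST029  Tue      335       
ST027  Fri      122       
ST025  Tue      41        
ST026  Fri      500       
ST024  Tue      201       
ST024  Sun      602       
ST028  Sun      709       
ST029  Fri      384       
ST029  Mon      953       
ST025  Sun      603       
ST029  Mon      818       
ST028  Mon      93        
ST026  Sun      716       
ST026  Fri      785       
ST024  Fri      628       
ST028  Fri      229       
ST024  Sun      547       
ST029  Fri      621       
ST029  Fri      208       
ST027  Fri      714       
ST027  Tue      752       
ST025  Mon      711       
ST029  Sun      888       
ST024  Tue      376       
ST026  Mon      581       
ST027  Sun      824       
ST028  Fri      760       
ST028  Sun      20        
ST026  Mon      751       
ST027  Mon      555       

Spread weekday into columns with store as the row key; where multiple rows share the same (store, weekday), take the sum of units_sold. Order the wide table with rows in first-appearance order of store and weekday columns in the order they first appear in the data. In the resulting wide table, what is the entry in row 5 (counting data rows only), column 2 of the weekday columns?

With rows in first-appearance order of store, row 5 is store=ST029. weekday columns in first-appearance order: Mon, Fri, Sun, Tue; column 2 is Fri.
Long rows with store=ST029, weekday=Fri: 384 + 621 + 208 = 1213.

1213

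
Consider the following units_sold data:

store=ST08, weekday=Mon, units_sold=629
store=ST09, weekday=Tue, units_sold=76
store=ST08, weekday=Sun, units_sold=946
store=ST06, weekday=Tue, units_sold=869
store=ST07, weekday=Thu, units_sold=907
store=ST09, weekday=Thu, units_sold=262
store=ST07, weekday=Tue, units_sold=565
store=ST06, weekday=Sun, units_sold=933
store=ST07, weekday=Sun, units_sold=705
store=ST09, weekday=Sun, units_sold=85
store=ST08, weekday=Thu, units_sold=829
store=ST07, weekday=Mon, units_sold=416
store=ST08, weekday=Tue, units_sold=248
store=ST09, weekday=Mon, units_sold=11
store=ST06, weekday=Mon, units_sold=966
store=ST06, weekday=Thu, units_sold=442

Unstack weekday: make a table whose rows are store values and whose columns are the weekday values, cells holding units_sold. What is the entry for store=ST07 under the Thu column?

Wide layout: rows indexed by store, columns are the 4 distinct weekday values (Mon, Tue, Sun, Thu).
Cell (store=ST07, weekday=Thu) draws from the long row where store=ST07 and weekday=Thu, which has units_sold=907.

907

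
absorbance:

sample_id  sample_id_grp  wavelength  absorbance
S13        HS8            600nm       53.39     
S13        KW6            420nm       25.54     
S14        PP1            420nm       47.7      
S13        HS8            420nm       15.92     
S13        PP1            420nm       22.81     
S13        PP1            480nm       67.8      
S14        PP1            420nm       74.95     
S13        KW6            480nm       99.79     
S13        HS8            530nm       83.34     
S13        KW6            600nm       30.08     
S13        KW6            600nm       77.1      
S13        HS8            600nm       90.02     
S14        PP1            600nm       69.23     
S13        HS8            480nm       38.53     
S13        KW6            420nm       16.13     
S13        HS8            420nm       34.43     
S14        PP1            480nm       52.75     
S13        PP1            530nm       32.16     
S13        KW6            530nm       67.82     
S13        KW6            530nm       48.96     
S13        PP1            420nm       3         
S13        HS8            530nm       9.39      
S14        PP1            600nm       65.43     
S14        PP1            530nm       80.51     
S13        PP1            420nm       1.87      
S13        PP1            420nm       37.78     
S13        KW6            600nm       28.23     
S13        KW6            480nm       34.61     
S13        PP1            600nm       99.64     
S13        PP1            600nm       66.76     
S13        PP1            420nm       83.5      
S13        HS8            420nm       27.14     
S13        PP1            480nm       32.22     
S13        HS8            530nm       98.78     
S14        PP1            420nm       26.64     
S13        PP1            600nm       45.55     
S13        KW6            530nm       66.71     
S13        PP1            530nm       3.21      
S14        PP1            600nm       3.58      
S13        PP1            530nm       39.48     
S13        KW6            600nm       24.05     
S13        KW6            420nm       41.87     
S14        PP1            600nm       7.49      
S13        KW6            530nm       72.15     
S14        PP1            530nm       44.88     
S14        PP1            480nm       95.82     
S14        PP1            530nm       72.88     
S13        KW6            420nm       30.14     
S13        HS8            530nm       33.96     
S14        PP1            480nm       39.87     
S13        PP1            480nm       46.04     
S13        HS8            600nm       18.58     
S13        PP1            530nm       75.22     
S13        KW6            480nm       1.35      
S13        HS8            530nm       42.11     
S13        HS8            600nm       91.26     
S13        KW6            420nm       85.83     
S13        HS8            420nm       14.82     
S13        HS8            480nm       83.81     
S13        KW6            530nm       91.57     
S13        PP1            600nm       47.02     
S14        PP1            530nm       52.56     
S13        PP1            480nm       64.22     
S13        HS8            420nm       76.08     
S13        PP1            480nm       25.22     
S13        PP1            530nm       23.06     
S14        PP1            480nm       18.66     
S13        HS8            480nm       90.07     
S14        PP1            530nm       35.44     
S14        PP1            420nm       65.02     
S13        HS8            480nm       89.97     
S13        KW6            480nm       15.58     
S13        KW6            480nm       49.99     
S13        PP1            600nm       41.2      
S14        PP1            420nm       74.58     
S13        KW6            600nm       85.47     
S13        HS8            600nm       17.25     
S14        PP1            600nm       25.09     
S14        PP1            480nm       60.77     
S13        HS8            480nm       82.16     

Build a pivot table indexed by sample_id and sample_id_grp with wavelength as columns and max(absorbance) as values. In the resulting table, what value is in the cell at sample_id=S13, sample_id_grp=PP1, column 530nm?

75.22

Rows with sample_id=S13, sample_id_grp=PP1 and wavelength=530nm: absorbance values are 32.16, 3.21, 39.48, 75.22, 23.06.
max(32.16, 3.21, 39.48, 75.22, 23.06) = 75.22.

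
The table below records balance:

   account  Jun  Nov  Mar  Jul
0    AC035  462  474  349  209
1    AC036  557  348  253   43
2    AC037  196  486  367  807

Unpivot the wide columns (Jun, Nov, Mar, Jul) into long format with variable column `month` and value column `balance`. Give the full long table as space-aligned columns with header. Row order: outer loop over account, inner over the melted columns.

Each (account, column) pair becomes one row: 3 × 4 = 12 rows.
For example, (AC035, Jun) → balance=462.

account  month  balance
AC035    Jun    462    
AC035    Nov    474    
AC035    Mar    349    
AC035    Jul    209    
AC036    Jun    557    
AC036    Nov    348    
AC036    Mar    253    
AC036    Jul    43     
AC037    Jun    196    
AC037    Nov    486    
AC037    Mar    367    
AC037    Jul    807    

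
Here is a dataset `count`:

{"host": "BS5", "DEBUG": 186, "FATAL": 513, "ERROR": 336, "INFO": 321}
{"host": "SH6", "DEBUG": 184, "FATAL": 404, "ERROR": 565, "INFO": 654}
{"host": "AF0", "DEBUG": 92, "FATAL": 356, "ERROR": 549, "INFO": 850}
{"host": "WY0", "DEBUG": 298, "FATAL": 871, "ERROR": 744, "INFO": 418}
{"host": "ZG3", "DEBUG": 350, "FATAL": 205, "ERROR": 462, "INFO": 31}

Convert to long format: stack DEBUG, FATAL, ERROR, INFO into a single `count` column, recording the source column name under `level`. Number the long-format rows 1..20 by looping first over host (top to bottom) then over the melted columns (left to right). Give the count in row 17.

350

20 rows total (5 × 4). Row 17: index ⌊(17-1)/4⌋ = 4 into host → ZG3; (17-1) mod 4 = 0 into the melted columns → DEBUG.
So row 17 is (ZG3, DEBUG, 350); count = 350.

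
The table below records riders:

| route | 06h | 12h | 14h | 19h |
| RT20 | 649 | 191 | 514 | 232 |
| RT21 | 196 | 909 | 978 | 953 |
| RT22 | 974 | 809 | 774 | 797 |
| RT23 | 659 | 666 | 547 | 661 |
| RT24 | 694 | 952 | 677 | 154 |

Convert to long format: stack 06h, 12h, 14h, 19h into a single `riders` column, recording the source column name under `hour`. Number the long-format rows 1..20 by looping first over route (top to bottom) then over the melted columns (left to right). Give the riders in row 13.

20 rows total (5 × 4). Row 13: index ⌊(13-1)/4⌋ = 3 into route → RT23; (13-1) mod 4 = 0 into the melted columns → 06h.
So row 13 is (RT23, 06h, 659); riders = 659.

659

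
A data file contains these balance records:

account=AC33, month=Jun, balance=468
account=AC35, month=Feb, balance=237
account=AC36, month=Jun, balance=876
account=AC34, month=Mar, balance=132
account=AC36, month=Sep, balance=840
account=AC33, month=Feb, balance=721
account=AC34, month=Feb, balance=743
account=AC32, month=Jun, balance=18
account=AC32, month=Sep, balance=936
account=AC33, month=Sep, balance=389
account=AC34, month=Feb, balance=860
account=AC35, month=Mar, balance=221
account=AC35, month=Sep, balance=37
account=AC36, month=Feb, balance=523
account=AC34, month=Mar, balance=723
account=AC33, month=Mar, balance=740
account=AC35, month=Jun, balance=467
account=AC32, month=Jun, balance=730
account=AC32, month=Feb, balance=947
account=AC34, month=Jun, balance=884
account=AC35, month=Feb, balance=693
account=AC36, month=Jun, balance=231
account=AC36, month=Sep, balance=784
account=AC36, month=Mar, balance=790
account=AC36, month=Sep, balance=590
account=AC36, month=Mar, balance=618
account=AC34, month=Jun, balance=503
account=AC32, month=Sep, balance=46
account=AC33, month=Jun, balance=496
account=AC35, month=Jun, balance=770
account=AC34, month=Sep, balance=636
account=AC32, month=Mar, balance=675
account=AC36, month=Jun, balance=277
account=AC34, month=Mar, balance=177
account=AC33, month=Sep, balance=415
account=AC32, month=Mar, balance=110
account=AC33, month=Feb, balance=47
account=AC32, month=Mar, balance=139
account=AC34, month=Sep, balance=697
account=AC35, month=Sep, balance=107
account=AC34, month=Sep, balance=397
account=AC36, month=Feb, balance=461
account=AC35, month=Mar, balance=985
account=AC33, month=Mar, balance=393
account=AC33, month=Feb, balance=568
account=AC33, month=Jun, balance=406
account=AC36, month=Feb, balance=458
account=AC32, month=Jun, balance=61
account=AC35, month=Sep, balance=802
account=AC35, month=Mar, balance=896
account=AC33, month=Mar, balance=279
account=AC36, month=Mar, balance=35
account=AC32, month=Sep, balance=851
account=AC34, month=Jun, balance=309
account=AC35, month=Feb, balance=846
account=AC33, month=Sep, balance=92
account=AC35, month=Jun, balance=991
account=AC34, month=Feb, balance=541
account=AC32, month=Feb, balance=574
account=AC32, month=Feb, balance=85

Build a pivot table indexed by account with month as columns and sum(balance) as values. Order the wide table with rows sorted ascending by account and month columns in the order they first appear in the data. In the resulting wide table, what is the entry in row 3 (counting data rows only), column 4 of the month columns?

With rows sorted ascending by account, row 3 is account=AC34. month columns in first-appearance order: Jun, Feb, Mar, Sep; column 4 is Sep.
Long rows with account=AC34, month=Sep: 636 + 697 + 397 = 1730.

1730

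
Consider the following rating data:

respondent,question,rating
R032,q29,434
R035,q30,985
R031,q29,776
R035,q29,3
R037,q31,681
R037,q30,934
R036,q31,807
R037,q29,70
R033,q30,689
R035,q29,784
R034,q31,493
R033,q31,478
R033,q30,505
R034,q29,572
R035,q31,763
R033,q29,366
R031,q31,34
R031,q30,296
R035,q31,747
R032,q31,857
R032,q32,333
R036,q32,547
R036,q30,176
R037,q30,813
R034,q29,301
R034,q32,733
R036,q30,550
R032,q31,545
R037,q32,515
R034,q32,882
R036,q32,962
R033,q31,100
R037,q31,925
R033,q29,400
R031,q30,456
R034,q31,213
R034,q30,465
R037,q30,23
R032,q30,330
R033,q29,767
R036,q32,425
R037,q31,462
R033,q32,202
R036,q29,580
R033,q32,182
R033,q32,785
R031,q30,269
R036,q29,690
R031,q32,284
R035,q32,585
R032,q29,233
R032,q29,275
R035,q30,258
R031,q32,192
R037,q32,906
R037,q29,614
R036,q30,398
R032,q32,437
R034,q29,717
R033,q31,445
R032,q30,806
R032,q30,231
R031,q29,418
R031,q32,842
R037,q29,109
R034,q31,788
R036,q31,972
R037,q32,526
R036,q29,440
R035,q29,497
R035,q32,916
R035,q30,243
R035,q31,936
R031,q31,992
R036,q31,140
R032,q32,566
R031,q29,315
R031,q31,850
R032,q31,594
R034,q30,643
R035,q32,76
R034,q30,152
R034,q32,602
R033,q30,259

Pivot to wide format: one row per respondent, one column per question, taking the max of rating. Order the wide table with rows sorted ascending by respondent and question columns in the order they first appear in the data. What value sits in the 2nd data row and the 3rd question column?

With rows sorted ascending by respondent, row 2 is respondent=R032. question columns in first-appearance order: q29, q30, q31, q32; column 3 is q31.
Long rows with respondent=R032, question=q31: max(857, 545, 594) = 857.

857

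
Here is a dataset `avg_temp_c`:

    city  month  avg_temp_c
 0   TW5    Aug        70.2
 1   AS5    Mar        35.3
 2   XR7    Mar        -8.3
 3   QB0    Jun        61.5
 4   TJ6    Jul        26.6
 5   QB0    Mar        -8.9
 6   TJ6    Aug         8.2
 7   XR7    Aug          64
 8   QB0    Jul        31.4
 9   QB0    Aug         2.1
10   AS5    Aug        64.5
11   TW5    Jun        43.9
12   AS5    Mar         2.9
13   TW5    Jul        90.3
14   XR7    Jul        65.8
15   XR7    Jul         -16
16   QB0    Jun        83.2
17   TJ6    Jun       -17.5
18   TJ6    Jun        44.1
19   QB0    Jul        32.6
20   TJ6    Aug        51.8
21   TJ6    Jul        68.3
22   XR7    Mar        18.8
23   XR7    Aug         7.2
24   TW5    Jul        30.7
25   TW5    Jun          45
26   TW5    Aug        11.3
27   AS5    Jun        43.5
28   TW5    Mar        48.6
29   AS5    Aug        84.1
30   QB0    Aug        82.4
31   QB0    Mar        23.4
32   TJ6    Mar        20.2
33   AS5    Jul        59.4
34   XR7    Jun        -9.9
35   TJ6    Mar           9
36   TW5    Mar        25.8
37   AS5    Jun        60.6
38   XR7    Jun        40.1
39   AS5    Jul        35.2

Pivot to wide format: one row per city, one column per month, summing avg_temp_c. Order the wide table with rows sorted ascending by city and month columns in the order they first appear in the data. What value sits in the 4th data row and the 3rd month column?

With rows sorted ascending by city, row 4 is city=TW5. month columns in first-appearance order: Aug, Mar, Jun, Jul; column 3 is Jun.
Long rows with city=TW5, month=Jun: 43.9 + 45 = 88.9.

88.9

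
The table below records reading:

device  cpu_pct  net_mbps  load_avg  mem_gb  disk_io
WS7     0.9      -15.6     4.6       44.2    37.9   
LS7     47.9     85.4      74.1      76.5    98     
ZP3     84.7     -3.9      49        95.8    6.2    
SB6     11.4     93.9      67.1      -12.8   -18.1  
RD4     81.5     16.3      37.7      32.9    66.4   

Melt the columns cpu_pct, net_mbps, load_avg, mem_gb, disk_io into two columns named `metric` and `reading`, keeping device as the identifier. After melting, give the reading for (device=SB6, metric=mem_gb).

Unpivoting turns each (device, wide-column) pair into one long row.
The wide cell at row SB6, column mem_gb holds -12.8, so the long row (SB6, mem_gb) has reading=-12.8.

-12.8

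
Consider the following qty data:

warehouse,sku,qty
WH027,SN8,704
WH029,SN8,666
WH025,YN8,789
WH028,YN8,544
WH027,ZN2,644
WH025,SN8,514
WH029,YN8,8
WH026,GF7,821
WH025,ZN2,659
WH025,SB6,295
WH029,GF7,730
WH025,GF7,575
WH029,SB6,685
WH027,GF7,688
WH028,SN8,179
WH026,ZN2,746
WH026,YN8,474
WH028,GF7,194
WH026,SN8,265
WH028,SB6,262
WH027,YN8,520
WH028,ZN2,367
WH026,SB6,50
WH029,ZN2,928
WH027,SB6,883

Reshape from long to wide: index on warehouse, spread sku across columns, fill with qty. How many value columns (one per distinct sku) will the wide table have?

5 distinct sku values: GF7, SN8, SB6, ZN2, YN8.

5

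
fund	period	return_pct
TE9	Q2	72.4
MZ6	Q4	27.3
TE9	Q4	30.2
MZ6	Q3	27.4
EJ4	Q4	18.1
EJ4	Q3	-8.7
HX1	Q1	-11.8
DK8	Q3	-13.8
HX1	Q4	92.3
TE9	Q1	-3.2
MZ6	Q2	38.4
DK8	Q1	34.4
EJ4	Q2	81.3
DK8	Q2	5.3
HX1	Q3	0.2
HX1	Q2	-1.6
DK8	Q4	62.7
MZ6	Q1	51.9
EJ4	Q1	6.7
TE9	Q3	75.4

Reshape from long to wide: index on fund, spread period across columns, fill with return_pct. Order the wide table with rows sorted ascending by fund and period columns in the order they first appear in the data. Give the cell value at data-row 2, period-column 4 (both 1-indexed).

6.7

With rows sorted ascending by fund, row 2 is fund=EJ4. period columns in first-appearance order: Q2, Q4, Q3, Q1; column 4 is Q1.
Long rows with fund=EJ4, period=Q1: return_pct = 6.7.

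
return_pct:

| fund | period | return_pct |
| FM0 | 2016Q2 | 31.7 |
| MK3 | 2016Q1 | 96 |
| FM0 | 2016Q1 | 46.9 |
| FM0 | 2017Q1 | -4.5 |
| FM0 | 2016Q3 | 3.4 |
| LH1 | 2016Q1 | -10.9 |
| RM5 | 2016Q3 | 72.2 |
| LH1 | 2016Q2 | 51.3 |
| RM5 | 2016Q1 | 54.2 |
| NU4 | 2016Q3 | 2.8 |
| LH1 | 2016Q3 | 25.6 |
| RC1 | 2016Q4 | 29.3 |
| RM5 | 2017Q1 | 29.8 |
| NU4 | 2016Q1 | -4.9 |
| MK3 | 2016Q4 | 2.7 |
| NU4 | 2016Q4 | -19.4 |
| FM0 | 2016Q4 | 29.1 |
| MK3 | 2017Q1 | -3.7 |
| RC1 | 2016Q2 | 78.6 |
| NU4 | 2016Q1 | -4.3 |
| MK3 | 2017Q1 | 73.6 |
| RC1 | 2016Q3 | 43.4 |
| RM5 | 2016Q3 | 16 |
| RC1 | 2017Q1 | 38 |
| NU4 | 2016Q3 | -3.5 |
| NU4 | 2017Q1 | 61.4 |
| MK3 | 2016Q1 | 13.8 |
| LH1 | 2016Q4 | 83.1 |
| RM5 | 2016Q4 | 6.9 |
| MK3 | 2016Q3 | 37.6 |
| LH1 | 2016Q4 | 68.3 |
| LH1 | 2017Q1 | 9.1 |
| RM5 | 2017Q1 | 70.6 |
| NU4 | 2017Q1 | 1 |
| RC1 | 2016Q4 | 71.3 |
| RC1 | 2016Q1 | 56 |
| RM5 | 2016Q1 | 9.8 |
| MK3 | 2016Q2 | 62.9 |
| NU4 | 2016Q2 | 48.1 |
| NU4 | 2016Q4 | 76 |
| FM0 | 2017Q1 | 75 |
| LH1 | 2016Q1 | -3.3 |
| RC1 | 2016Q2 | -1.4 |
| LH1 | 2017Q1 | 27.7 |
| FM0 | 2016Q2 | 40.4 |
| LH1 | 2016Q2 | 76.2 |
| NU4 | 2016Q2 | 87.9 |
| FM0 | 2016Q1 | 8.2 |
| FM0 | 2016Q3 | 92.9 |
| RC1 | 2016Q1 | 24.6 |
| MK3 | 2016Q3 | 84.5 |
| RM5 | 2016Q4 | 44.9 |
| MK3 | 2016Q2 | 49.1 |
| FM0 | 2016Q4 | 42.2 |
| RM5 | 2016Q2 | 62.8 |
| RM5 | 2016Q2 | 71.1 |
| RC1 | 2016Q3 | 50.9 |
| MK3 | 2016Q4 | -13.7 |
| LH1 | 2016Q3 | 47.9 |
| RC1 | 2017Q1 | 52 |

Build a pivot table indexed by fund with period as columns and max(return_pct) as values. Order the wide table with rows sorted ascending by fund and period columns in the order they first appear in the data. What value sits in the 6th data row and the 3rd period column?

With rows sorted ascending by fund, row 6 is fund=RM5. period columns in first-appearance order: 2016Q2, 2016Q1, 2017Q1, 2016Q3, 2016Q4; column 3 is 2017Q1.
Long rows with fund=RM5, period=2017Q1: max(29.8, 70.6) = 70.6.

70.6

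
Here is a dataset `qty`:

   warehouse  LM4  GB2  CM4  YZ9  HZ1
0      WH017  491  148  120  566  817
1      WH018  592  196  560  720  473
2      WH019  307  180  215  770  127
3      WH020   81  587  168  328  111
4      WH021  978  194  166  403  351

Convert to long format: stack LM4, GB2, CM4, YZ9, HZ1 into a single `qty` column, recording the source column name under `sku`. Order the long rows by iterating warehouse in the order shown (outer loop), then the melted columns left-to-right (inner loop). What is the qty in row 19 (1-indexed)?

328

25 rows total (5 × 5). Row 19: index ⌊(19-1)/5⌋ = 3 into warehouse → WH020; (19-1) mod 5 = 3 into the melted columns → YZ9.
So row 19 is (WH020, YZ9, 328); qty = 328.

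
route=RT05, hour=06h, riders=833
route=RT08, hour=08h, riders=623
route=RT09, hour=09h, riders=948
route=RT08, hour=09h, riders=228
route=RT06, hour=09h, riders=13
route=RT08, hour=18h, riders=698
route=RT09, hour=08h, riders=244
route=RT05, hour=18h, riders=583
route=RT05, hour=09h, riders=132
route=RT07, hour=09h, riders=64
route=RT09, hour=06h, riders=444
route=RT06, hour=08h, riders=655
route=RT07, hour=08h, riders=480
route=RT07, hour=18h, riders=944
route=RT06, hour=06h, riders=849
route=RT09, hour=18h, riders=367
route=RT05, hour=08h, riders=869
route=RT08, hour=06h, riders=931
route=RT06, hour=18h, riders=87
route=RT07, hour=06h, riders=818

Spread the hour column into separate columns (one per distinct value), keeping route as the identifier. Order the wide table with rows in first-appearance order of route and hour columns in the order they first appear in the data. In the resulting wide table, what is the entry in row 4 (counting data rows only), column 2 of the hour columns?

With rows in first-appearance order of route, row 4 is route=RT06. hour columns in first-appearance order: 06h, 08h, 09h, 18h; column 2 is 08h.
Long rows with route=RT06, hour=08h: riders = 655.

655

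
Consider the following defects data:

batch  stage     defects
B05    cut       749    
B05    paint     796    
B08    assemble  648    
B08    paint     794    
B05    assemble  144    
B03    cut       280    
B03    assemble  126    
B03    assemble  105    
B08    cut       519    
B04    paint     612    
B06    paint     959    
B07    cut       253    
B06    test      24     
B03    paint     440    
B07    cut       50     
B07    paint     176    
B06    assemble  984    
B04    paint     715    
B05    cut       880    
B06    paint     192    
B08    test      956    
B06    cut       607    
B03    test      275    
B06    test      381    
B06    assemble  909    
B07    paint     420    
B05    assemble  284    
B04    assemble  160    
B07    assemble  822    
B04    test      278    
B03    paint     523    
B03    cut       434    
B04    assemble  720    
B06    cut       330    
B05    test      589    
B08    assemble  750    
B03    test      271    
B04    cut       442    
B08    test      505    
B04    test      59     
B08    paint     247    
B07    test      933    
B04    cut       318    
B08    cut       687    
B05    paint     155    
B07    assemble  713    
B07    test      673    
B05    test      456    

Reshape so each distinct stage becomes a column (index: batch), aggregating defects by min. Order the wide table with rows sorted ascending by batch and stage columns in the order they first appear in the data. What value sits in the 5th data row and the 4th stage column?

With rows sorted ascending by batch, row 5 is batch=B07. stage columns in first-appearance order: cut, paint, assemble, test; column 4 is test.
Long rows with batch=B07, stage=test: min(933, 673) = 673.

673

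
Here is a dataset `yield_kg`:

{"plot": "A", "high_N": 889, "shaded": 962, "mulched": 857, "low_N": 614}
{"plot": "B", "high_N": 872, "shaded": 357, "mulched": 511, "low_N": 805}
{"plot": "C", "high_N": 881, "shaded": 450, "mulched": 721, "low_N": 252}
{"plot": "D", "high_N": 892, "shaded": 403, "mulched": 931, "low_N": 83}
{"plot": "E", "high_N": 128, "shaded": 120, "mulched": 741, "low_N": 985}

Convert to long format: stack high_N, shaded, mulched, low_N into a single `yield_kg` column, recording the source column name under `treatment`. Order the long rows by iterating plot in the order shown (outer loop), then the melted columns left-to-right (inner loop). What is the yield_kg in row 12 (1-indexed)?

20 rows total (5 × 4). Row 12: index ⌊(12-1)/4⌋ = 2 into plot → C; (12-1) mod 4 = 3 into the melted columns → low_N.
So row 12 is (C, low_N, 252); yield_kg = 252.

252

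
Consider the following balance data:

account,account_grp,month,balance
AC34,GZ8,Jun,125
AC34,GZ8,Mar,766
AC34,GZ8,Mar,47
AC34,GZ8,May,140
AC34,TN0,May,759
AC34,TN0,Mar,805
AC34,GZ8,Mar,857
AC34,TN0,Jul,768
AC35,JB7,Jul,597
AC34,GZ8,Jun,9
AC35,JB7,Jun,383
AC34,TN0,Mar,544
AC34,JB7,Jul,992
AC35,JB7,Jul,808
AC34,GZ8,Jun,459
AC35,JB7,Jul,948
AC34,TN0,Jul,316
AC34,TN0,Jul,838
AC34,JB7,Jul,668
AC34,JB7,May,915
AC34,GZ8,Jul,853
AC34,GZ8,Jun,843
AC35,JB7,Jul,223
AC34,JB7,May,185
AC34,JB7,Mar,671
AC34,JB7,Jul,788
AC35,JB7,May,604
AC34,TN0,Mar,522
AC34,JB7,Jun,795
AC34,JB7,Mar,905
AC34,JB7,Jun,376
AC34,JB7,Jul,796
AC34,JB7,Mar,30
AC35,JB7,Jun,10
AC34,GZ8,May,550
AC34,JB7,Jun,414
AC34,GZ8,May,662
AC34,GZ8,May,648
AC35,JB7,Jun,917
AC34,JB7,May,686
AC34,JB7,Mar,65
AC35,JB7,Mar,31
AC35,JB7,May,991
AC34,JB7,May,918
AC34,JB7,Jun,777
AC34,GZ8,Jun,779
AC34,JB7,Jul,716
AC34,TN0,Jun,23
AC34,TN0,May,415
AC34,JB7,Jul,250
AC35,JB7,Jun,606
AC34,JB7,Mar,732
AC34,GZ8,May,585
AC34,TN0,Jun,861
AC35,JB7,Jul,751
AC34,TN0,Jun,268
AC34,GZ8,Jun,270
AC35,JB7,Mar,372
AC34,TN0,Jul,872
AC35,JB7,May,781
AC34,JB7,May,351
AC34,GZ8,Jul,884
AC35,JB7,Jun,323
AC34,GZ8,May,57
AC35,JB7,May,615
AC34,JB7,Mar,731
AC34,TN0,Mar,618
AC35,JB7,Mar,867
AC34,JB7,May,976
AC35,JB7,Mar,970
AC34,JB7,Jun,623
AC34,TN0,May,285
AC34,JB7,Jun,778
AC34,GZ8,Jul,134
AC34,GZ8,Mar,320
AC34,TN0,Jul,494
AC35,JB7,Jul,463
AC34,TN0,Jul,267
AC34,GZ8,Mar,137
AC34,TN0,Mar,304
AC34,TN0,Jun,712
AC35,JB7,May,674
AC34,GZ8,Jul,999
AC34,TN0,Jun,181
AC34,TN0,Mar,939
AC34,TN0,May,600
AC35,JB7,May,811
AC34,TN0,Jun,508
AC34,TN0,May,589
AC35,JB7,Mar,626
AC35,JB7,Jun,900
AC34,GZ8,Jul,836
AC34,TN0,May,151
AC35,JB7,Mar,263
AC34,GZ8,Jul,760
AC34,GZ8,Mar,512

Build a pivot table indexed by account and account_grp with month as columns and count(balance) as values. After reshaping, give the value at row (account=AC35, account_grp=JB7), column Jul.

6

Rows with account=AC35, account_grp=JB7 and month=Jul: balance values are 597, 808, 948, 223, 751, 463.
6 rows match — count = 6.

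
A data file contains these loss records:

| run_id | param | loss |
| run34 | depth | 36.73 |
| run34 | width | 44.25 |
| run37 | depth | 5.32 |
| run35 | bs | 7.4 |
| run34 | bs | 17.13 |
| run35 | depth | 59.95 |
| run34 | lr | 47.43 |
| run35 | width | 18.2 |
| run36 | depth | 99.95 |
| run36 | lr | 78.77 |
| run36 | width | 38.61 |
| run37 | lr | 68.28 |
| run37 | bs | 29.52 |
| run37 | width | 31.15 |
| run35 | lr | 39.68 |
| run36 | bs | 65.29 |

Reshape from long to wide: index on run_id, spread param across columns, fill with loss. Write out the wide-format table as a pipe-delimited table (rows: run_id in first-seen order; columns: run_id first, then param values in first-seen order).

| run_id | depth | width | bs | lr |
| run34 | 36.73 | 44.25 | 17.13 | 47.43 |
| run37 | 5.32 | 31.15 | 29.52 | 68.28 |
| run35 | 59.95 | 18.2 | 7.4 | 39.68 |
| run36 | 99.95 | 38.61 | 65.29 | 78.77 |

Columns: run_id plus the 4 distinct param values (depth, width, bs, lr).
For example, row run34 column depth takes loss=36.73 from the long row (run34, depth).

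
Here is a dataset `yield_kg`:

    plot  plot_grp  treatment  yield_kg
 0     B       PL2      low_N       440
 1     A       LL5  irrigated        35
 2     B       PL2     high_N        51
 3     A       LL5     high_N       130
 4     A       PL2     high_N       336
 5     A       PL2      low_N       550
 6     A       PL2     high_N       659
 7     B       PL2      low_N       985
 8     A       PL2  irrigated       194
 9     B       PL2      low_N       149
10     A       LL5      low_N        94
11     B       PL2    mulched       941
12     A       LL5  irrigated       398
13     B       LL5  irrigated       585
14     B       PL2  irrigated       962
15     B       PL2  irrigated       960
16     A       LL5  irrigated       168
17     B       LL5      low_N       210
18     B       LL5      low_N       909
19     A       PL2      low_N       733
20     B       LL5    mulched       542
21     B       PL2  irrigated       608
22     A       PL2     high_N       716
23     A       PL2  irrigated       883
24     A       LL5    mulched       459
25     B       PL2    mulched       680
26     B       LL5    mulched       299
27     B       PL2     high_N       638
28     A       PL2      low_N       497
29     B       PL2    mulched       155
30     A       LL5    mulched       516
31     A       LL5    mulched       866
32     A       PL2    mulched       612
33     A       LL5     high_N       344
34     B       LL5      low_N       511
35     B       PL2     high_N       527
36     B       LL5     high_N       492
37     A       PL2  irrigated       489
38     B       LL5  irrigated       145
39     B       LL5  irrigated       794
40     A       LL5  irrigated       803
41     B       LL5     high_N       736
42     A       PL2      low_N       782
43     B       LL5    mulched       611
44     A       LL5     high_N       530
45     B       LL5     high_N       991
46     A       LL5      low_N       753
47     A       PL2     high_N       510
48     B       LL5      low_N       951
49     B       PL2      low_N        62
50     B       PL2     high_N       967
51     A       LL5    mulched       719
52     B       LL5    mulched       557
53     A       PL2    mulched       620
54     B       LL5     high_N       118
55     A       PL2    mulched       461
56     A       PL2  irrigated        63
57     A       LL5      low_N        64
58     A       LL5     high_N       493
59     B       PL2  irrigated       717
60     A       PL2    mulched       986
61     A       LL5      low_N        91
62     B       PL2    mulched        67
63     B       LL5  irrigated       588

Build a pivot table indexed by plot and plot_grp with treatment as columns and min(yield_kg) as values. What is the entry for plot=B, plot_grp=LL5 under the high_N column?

118

Rows with plot=B, plot_grp=LL5 and treatment=high_N: yield_kg values are 492, 736, 991, 118.
min(492, 736, 991, 118) = 118.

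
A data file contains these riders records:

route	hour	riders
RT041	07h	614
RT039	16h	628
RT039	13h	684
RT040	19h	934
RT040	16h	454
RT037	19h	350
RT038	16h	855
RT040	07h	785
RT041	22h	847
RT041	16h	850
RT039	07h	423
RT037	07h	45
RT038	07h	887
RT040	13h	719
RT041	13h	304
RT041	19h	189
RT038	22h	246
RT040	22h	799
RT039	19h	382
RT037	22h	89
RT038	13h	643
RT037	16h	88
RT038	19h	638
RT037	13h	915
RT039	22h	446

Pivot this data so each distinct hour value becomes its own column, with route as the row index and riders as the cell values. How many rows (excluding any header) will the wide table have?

5

5 distinct route values → 5 rows.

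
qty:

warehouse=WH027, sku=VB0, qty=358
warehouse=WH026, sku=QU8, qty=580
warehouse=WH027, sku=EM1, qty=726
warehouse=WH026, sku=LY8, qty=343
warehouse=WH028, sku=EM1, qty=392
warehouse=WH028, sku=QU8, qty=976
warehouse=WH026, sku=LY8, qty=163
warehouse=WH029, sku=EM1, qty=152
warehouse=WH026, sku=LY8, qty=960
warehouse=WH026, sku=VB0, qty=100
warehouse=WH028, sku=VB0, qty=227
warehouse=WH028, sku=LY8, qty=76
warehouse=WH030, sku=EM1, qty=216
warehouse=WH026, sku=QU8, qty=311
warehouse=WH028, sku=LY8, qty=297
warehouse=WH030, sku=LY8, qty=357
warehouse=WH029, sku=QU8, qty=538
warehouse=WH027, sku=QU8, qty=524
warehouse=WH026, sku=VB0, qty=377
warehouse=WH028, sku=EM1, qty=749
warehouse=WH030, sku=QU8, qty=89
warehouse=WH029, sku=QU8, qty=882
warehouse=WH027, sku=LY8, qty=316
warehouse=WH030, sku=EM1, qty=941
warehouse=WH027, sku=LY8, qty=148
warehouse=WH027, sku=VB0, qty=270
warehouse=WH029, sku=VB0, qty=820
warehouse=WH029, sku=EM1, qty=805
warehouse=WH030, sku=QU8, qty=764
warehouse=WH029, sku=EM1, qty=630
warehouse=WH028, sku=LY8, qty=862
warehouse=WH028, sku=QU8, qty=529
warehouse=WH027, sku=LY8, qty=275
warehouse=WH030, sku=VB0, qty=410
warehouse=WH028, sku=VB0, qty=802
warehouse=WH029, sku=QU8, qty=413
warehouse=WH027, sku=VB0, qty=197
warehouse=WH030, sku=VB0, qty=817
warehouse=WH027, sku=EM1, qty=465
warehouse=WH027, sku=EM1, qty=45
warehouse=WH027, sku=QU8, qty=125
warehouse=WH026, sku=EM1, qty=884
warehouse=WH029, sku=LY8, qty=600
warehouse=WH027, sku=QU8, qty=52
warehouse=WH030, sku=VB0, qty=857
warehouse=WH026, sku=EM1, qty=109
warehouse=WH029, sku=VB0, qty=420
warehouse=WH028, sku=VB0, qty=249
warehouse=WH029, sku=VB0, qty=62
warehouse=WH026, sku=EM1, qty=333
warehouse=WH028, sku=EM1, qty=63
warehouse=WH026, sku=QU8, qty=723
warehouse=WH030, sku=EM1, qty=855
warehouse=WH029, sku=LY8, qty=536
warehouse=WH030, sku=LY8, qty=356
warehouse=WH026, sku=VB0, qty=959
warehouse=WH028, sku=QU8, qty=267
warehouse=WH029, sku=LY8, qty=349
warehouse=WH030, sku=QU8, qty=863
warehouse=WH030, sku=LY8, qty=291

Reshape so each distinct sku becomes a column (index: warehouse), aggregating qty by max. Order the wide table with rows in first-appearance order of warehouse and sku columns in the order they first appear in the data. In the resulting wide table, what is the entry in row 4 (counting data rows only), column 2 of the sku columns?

882

With rows in first-appearance order of warehouse, row 4 is warehouse=WH029. sku columns in first-appearance order: VB0, QU8, EM1, LY8; column 2 is QU8.
Long rows with warehouse=WH029, sku=QU8: max(538, 882, 413) = 882.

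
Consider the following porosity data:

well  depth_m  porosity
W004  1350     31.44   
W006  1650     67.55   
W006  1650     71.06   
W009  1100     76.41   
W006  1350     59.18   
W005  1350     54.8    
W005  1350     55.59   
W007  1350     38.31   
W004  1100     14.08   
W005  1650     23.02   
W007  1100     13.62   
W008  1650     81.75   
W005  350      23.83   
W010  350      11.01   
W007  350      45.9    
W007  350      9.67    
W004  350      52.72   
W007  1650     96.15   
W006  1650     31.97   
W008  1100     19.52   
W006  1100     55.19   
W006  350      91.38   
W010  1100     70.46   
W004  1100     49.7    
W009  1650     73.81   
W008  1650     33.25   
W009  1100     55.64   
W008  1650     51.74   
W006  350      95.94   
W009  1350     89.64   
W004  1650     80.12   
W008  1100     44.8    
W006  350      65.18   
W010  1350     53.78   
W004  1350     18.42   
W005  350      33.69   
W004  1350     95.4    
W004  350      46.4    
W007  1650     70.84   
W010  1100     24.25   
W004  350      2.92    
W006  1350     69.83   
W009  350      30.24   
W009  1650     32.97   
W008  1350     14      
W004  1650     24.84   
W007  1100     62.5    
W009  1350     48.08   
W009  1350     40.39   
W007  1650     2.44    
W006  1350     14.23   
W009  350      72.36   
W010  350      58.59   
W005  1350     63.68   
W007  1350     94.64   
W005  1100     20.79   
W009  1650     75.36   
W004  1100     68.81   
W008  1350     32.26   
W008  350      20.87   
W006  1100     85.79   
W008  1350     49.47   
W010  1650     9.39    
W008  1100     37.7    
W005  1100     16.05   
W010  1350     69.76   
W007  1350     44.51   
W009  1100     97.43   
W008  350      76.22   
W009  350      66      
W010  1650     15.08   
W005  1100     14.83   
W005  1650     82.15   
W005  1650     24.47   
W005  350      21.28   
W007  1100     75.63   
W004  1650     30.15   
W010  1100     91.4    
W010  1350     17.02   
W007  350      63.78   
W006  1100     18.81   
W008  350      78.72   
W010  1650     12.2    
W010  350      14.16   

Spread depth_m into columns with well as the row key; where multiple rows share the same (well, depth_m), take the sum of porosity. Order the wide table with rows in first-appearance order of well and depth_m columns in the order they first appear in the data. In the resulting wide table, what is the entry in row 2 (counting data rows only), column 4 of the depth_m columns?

With rows in first-appearance order of well, row 2 is well=W006. depth_m columns in first-appearance order: 1350, 1650, 1100, 350; column 4 is 350.
Long rows with well=W006, depth_m=350: 91.38 + 95.94 + 65.18 = 252.50.

252.50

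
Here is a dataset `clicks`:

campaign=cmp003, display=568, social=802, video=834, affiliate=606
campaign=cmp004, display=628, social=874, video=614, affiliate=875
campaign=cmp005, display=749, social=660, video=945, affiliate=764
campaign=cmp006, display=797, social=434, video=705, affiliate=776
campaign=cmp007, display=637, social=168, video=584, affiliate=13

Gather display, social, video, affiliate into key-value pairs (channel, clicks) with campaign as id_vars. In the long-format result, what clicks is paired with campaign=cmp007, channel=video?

Unpivoting turns each (campaign, wide-column) pair into one long row.
The wide cell at row cmp007, column video holds 584, so the long row (cmp007, video) has clicks=584.

584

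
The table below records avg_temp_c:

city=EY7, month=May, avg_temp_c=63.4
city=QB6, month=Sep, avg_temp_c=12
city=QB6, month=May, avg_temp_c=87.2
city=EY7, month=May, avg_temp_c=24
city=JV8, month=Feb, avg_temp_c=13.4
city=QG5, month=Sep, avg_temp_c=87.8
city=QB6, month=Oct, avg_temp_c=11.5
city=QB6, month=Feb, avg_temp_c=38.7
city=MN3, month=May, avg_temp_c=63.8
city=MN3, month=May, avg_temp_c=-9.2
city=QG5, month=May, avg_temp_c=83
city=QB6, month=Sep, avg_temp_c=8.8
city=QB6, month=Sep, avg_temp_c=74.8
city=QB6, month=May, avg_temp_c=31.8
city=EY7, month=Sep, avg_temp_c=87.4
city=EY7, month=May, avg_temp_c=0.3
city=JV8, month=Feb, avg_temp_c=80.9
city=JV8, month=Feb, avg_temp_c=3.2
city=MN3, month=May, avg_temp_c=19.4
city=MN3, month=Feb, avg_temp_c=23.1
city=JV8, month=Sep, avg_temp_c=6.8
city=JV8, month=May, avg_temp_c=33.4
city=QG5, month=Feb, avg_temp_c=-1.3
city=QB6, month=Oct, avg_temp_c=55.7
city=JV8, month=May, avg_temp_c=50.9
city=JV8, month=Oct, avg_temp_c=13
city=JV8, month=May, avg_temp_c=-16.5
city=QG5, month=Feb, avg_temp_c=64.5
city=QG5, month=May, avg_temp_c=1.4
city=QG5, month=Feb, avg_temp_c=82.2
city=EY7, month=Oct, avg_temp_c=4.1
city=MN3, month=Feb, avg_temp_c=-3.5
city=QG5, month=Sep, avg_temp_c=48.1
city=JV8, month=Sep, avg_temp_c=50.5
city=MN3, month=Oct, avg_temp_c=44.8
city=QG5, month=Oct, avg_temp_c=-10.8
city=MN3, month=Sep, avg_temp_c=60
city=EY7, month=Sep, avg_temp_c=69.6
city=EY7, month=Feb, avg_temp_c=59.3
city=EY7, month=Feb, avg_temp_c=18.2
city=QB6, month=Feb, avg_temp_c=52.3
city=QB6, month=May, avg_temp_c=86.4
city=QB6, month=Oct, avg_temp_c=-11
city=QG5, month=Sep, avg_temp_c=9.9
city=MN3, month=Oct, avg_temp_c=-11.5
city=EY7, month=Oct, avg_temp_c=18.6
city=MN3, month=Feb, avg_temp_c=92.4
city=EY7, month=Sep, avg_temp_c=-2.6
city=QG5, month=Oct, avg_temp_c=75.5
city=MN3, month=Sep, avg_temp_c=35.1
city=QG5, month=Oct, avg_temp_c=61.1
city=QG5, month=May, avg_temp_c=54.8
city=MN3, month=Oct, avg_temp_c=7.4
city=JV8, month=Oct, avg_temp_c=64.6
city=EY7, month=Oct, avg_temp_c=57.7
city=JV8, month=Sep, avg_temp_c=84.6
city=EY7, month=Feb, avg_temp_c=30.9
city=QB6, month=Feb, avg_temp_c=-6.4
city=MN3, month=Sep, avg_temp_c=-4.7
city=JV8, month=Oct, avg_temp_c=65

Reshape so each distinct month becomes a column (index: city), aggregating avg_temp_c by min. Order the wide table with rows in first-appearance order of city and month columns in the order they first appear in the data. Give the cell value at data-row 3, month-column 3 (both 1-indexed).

3.2

With rows in first-appearance order of city, row 3 is city=JV8. month columns in first-appearance order: May, Sep, Feb, Oct; column 3 is Feb.
Long rows with city=JV8, month=Feb: min(13.4, 80.9, 3.2) = 3.2.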